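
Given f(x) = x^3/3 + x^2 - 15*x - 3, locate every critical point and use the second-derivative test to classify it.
f'(x) = x^2 + 2*x - 15

Solve f'(x) = 0:
  Factor: x^2 + 2*x - 15 = (x - 3)*(x + 5) = 0.
  ⇒ x = -5, 3

f''(x) = 2*x + 2
Second-derivative test at each critical point:
  f''(-5) = -8 < 0 → local maximum
  f''(3) = 8 > 0 → local minimum

Critical points: x = -5 (local maximum); x = 3 (local minimum)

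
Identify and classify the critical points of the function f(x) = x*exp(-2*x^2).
f'(x) = (1 - 4*x^2)*exp(-2*x^2)

Solve f'(x) = 0:
  f'(x) = (1 - 4*x^2)·exp(-2*x^2) and exp(-2*x^2) > 0 for every x, so f'(x) = 0 ⇔ 1 - 4*x^2 = 0.
  Factor: 1 - 4*x^2 = -(2*x - 1)*(2*x + 1) = 0.
  ⇒ x = -1/2, 1/2

f''(x) = (16*x^3 - 12*x)*exp(-2*x^2)
Second-derivative test at each critical point:
  f''(-1/2) = 2.4261 > 0 → local minimum
  f''(1/2) = -2.4261 < 0 → local maximum

Critical points: x = -1/2 (local minimum); x = 1/2 (local maximum)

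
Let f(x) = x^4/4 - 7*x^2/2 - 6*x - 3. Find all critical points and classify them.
f'(x) = x^3 - 7*x - 6

Solve f'(x) = 0:
  Factor: x^3 - 7*x - 6 = (x - 3)*(x + 1)*(x + 2) = 0.
  ⇒ x = -2, -1, 3

f''(x) = 3*x^2 - 7
Second-derivative test at each critical point:
  f''(-2) = 5 > 0 → local minimum
  f''(-1) = -4 < 0 → local maximum
  f''(3) = 20 > 0 → local minimum

Critical points: x = -2 (local minimum); x = -1 (local maximum); x = 3 (local minimum)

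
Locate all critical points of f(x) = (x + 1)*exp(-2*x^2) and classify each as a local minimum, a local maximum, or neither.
f'(x) = (-4*x*(x + 1) + 1)*exp(-2*x^2)

Solve f'(x) = 0:
  f'(x) = (-4*x^2 - 4*x + 1)·exp(-2*x^2) and exp(-2*x^2) > 0 for every x, so f'(x) = 0 ⇔ -4*x^2 - 4*x + 1 = 0.
  4*x^2 + 4*x - 1 = 0 has no rational roots; quadratic formula: x = (-4 ± √32)/8.
  ⇒ x = -sqrt(2)/2 - 1/2 ≈ -1.2071, -1/2 + sqrt(2)/2 ≈ 0.2071

f''(x) = 4*(4*x^2*(x + 1) - 3*x - 1)*exp(-2*x^2)
Second-derivative test at each critical point:
  f''(-1.2071) = 0.3069 > 0 → local minimum
  f''(0.2071) = -5.1918 < 0 → local maximum

Critical points: x = -sqrt(2)/2 - 1/2 ≈ -1.2071 (local minimum); x = -1/2 + sqrt(2)/2 ≈ 0.2071 (local maximum)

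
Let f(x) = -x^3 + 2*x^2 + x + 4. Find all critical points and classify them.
f'(x) = -3*x^2 + 4*x + 1

Solve f'(x) = 0:
  3*x^2 - 4*x - 1 = 0 has no rational roots; quadratic formula: x = (4 ± √28)/6.
  ⇒ x = 2/3 - sqrt(7)/3 ≈ -0.2153, 2/3 + sqrt(7)/3 ≈ 1.5486

f''(x) = 4 - 6*x
Second-derivative test at each critical point:
  f''(-0.2153) = 5.2915 > 0 → local minimum
  f''(1.5486) = -5.2915 < 0 → local maximum

Critical points: x = 2/3 - sqrt(7)/3 ≈ -0.2153 (local minimum); x = 2/3 + sqrt(7)/3 ≈ 1.5486 (local maximum)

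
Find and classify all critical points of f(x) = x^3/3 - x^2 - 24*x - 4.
f'(x) = x^2 - 2*x - 24

Solve f'(x) = 0:
  Factor: x^2 - 2*x - 24 = (x - 6)*(x + 4) = 0.
  ⇒ x = -4, 6

f''(x) = 2*x - 2
Second-derivative test at each critical point:
  f''(-4) = -10 < 0 → local maximum
  f''(6) = 10 > 0 → local minimum

Critical points: x = -4 (local maximum); x = 6 (local minimum)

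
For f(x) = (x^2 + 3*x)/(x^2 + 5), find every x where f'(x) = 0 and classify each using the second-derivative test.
f'(x) = (-3*x^2 + 10*x + 15)/(x^4 + 10*x^2 + 25)

Solve f'(x) = 0:
  f'(x) = -(3*x^2 - 10*x - 15)/(x^2 + 5)^2; the denominator is positive wherever f is defined, so f'(x) = 0 ⇔ -3*x^2 + 10*x + 15 = 0.
  3*x^2 - 10*x - 15 = 0 has no rational roots; quadratic formula: x = (10 ± √280)/6.
  ⇒ x = 5/3 - sqrt(70)/3 ≈ -1.1222, 5/3 + sqrt(70)/3 ≈ 4.4555

f''(x) = 2*(3*x^3 - 15*x^2 - 45*x + 25)/(x^6 + 15*x^4 + 75*x^2 + 125)
Second-derivative test at each critical point:
  f''(-1.1222) = 0.4271 > 0 → local minimum
  f''(4.4555) = -0.0271 < 0 → local maximum

Critical points: x = 5/3 - sqrt(70)/3 ≈ -1.1222 (local minimum); x = 5/3 + sqrt(70)/3 ≈ 4.4555 (local maximum)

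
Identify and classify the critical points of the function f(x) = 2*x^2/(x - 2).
f'(x) = 2*x*(x - 4)/(x^2 - 4*x + 4)

Solve f'(x) = 0:
  f'(x) = 2*x*(x - 4)/(x - 2)^2; the denominator is positive wherever f is defined, so f'(x) = 0 ⇔ 2*x^2 - 8*x = 0.
  Factor: 2*x^2 - 8*x = 2*x*(x - 4) = 0.
  ⇒ x = 0, 4

f''(x) = 16/(x^3 - 6*x^2 + 12*x - 8)
Second-derivative test at each critical point:
  f''(0) = -2 < 0 → local maximum
  f''(4) = 2 > 0 → local minimum

Critical points: x = 0 (local maximum); x = 4 (local minimum)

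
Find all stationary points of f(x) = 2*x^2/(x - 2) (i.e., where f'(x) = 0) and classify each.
f'(x) = 2*x*(x - 4)/(x^2 - 4*x + 4)

Solve f'(x) = 0:
  f'(x) = 2*x*(x - 4)/(x - 2)^2; the denominator is positive wherever f is defined, so f'(x) = 0 ⇔ 2*x^2 - 8*x = 0.
  Factor: 2*x^2 - 8*x = 2*x*(x - 4) = 0.
  ⇒ x = 0, 4

f''(x) = 16/(x^3 - 6*x^2 + 12*x - 8)
Second-derivative test at each critical point:
  f''(0) = -2 < 0 → local maximum
  f''(4) = 2 > 0 → local minimum

Critical points: x = 0 (local maximum); x = 4 (local minimum)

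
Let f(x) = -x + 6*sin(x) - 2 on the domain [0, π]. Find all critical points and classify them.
f'(x) = 6*cos(x) - 1

Solve f'(x) = 0 on [0, π]:
  f'(x) = 0 ⇔ cos(x) = 1/6, i.e. x = ±arccos(1/6) + 2nπ; keep the solutions lying in [0, π].
  ⇒ x = acos(1/6) ≈ 1.4033

f''(x) = -6*sin(x)
Second-derivative test at each critical point:
  f''(1.4033) = -5.9161 < 0 → local maximum

Critical points: x = acos(1/6) ≈ 1.4033 (local maximum)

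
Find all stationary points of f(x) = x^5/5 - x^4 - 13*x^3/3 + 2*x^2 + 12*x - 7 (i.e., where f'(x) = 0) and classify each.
f'(x) = x^4 - 4*x^3 - 13*x^2 + 4*x + 12

Solve f'(x) = 0:
  Factor: x^4 - 4*x^3 - 13*x^2 + 4*x + 12 = (x - 6)*(x - 1)*(x + 1)*(x + 2) = 0.
  ⇒ x = -2, -1, 1, 6

f''(x) = 4*x^3 - 12*x^2 - 26*x + 4
Second-derivative test at each critical point:
  f''(-2) = -24 < 0 → local maximum
  f''(-1) = 14 > 0 → local minimum
  f''(1) = -30 < 0 → local maximum
  f''(6) = 280 > 0 → local minimum

Critical points: x = -2 (local maximum); x = -1 (local minimum); x = 1 (local maximum); x = 6 (local minimum)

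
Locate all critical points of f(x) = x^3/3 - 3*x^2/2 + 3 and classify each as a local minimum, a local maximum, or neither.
f'(x) = x*(x - 3)

Solve f'(x) = 0:
  Factor: x^2 - 3*x = x*(x - 3) = 0.
  ⇒ x = 0, 3

f''(x) = 2*x - 3
Second-derivative test at each critical point:
  f''(0) = -3 < 0 → local maximum
  f''(3) = 3 > 0 → local minimum

Critical points: x = 0 (local maximum); x = 3 (local minimum)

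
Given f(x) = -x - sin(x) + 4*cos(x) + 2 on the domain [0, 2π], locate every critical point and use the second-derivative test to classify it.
f'(x) = -4*sin(x) - cos(x) - 1

Solve f'(x) = 0 on [0, 2π]:
  f'(x) = 0 ⇔ -4*sin(x) - cos(x) = 1. Write the left side as R·cos(x + φ) with R = √((-1)² + 4²) = sqrt(17), cos φ = -sqrt(17)/17, sin φ = 4*sqrt(17)/17; then cos(x + φ) = sqrt(17)/17. Solve for x and keep the solutions lying in [0, 2π].
  ⇒ x = pi ≈ 3.1416, -atan(8/15) + 2*pi ≈ 5.7932

f''(x) = sin(x) - 4*cos(x)
Second-derivative test at each critical point:
  f''(3.1416) = 4 > 0 → local minimum
  f''(5.7932) = -4 < 0 → local maximum

Critical points: x = pi ≈ 3.1416 (local minimum); x = -atan(8/15) + 2*pi ≈ 5.7932 (local maximum)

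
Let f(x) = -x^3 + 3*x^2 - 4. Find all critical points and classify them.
f'(x) = 3*x*(2 - x)

Solve f'(x) = 0:
  Factor: -3*x^2 + 6*x = -3*x*(x - 2) = 0.
  ⇒ x = 0, 2

f''(x) = 6 - 6*x
Second-derivative test at each critical point:
  f''(0) = 6 > 0 → local minimum
  f''(2) = -6 < 0 → local maximum

Critical points: x = 0 (local minimum); x = 2 (local maximum)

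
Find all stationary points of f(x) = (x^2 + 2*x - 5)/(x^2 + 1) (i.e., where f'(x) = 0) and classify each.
f'(x) = 2*(-x^2 + 6*x + 1)/(x^4 + 2*x^2 + 1)

Solve f'(x) = 0:
  f'(x) = -2*(x^2 - 6*x - 1)/(x^2 + 1)^2; the denominator is positive wherever f is defined, so f'(x) = 0 ⇔ -2*x^2 + 12*x + 2 = 0.
  Factor: -2*x^2 + 12*x + 2 = -2*(x^2 - 6*x - 1); x^2 - 6*x - 1 = 0 has no rational roots; quadratic formula: x = (6 ± √40)/2.
  ⇒ x = 3 - sqrt(10) ≈ -0.1623, 3 + sqrt(10) ≈ 6.1623

f''(x) = 4*(x^3 - 9*x^2 - 3*x + 3)/(x^6 + 3*x^4 + 3*x^2 + 1)
Second-derivative test at each critical point:
  f''(-0.1623) = 12.0083 > 0 → local minimum
  f''(6.1623) = -0.0083 < 0 → local maximum

Critical points: x = 3 - sqrt(10) ≈ -0.1623 (local minimum); x = 3 + sqrt(10) ≈ 6.1623 (local maximum)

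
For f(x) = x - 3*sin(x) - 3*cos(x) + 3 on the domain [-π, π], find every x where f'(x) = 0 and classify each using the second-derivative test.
f'(x) = -3*sqrt(2)*cos(x + pi/4) + 1

Solve f'(x) = 0 on [-π, π]:
  f'(x) = 0 ⇔ 3*sin(x) - 3*cos(x) = -1. Write the left side as R·cos(x + φ) with R = √((-3)² + (-3)²) = 3*sqrt(2), cos φ = -sqrt(2)/2, sin φ = -sqrt(2)/2; then cos(x + φ) = -sqrt(2)/6. Solve for x and keep the solutions lying in [-π, π].
  ⇒ x = -pi + atan((-sqrt(17) - 1)/(1 - sqrt(17))) ≈ -2.1183, atan((-1 + sqrt(17))/(1 + sqrt(17))) ≈ 0.5475

f''(x) = 3*sqrt(2)*sin(x + pi/4)
Second-derivative test at each critical point:
  f''(-2.1183) = -4.1231 < 0 → local maximum
  f''(0.5475) = 4.1231 > 0 → local minimum

Critical points: x = -pi + atan((-sqrt(17) - 1)/(1 - sqrt(17))) ≈ -2.1183 (local maximum); x = atan((-1 + sqrt(17))/(1 + sqrt(17))) ≈ 0.5475 (local minimum)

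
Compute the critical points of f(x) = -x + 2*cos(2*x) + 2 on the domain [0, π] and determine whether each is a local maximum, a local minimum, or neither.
f'(x) = -4*sin(2*x) - 1

Solve f'(x) = 0 on [0, π]:
  f'(x) = 0 ⇔ sin(2*x) = -1/4, i.e. 2*x = arcsin(-1/4) + 2nπ or 2*x = π − arcsin(-1/4) + 2nπ; keep the solutions lying in [0, π].
  ⇒ x = asin(1/4)/2 + pi/2 ≈ 1.6971, pi - asin(1/4)/2 ≈ 3.0153

f''(x) = -8*cos(2*x)
Second-derivative test at each critical point:
  f''(1.6971) = 7.7460 > 0 → local minimum
  f''(3.0153) = -7.7460 < 0 → local maximum

Critical points: x = asin(1/4)/2 + pi/2 ≈ 1.6971 (local minimum); x = pi - asin(1/4)/2 ≈ 3.0153 (local maximum)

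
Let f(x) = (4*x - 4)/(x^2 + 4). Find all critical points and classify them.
f'(x) = 4*(x^2 - 2*x*(x - 1) + 4)/(x^2 + 4)^2

Solve f'(x) = 0:
  f'(x) = -4*(x^2 - 2*x - 4)/(x^2 + 4)^2; the denominator is positive wherever f is defined, so f'(x) = 0 ⇔ -4*x^2 + 8*x + 16 = 0.
  Factor: -4*x^2 + 8*x + 16 = -4*(x^2 - 2*x - 4); x^2 - 2*x - 4 = 0 has no rational roots; quadratic formula: x = (2 ± √20)/2.
  ⇒ x = 1 - sqrt(5) ≈ -1.2361, 1 + sqrt(5) ≈ 3.2361

f''(x) = 8*(4*x^2*(x - 1) + (1 - 3*x)*(x^2 + 4))/(x^2 + 4)^3
Second-derivative test at each critical point:
  f''(-1.2361) = 0.5854 > 0 → local minimum
  f''(3.2361) = -0.0854 < 0 → local maximum

Critical points: x = 1 - sqrt(5) ≈ -1.2361 (local minimum); x = 1 + sqrt(5) ≈ 3.2361 (local maximum)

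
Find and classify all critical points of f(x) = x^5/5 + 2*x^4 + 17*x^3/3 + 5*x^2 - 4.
f'(x) = x*(x^3 + 8*x^2 + 17*x + 10)

Solve f'(x) = 0:
  Factor: x^4 + 8*x^3 + 17*x^2 + 10*x = x*(x + 1)*(x + 2)*(x + 5) = 0.
  ⇒ x = -5, -2, -1, 0

f''(x) = 4*x^3 + 24*x^2 + 34*x + 10
Second-derivative test at each critical point:
  f''(-5) = -60 < 0 → local maximum
  f''(-2) = 6 > 0 → local minimum
  f''(-1) = -4 < 0 → local maximum
  f''(0) = 10 > 0 → local minimum

Critical points: x = -5 (local maximum); x = -2 (local minimum); x = -1 (local maximum); x = 0 (local minimum)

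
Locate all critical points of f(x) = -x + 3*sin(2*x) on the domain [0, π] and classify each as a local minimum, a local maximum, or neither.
f'(x) = 6*cos(2*x) - 1

Solve f'(x) = 0 on [0, π]:
  f'(x) = 0 ⇔ cos(2*x) = 1/6, i.e. 2*x = ±arccos(1/6) + 2nπ; keep the solutions lying in [0, π].
  ⇒ x = acos(1/6)/2 ≈ 0.7017, pi - acos(1/6)/2 ≈ 2.4399

f''(x) = -12*sin(2*x)
Second-derivative test at each critical point:
  f''(0.7017) = -11.8322 < 0 → local maximum
  f''(2.4399) = 11.8322 > 0 → local minimum

Critical points: x = acos(1/6)/2 ≈ 0.7017 (local maximum); x = pi - acos(1/6)/2 ≈ 2.4399 (local minimum)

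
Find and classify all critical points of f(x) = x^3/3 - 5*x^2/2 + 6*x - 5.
f'(x) = x^2 - 5*x + 6

Solve f'(x) = 0:
  Factor: x^2 - 5*x + 6 = (x - 3)*(x - 2) = 0.
  ⇒ x = 2, 3

f''(x) = 2*x - 5
Second-derivative test at each critical point:
  f''(2) = -1 < 0 → local maximum
  f''(3) = 1 > 0 → local minimum

Critical points: x = 2 (local maximum); x = 3 (local minimum)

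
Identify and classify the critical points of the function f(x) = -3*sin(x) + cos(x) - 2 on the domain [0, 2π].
f'(x) = -sin(x) - 3*cos(x)

Solve f'(x) = 0 on [0, 2π]:
  f'(x) = 0 ⇔ -3*cos(x) = sin(x) ⇔ tan(x) = -3, i.e. x = arctan(-3) + nπ; keep the solutions lying in [0, 2π].
  ⇒ x = pi - atan(3) ≈ 1.8925, -atan(3) + 2*pi ≈ 5.0341

f''(x) = 3*sin(x) - cos(x)
Second-derivative test at each critical point:
  f''(1.8925) = 3.1623 > 0 → local minimum
  f''(5.0341) = -3.1623 < 0 → local maximum

Critical points: x = pi - atan(3) ≈ 1.8925 (local minimum); x = -atan(3) + 2*pi ≈ 5.0341 (local maximum)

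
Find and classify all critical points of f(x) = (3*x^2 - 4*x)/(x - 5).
f'(x) = (3*x^2 - 30*x + 20)/(x^2 - 10*x + 25)

Solve f'(x) = 0:
  f'(x) = (3*x^2 - 30*x + 20)/(x - 5)^2; the denominator is positive wherever f is defined, so f'(x) = 0 ⇔ 3*x^2 - 30*x + 20 = 0.
  3*x^2 - 30*x + 20 = 0 has no rational roots; quadratic formula: x = (30 ± √660)/6.
  ⇒ x = 5 - sqrt(165)/3 ≈ 0.7183, sqrt(165)/3 + 5 ≈ 9.2817

f''(x) = 110/(x^3 - 15*x^2 + 75*x - 125)
Second-derivative test at each critical point:
  f''(0.7183) = -1.4013 < 0 → local maximum
  f''(9.2817) = 1.4013 > 0 → local minimum

Critical points: x = 5 - sqrt(165)/3 ≈ 0.7183 (local maximum); x = sqrt(165)/3 + 5 ≈ 9.2817 (local minimum)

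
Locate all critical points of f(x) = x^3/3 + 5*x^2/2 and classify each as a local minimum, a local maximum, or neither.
f'(x) = x*(x + 5)

Solve f'(x) = 0:
  Factor: x^2 + 5*x = x*(x + 5) = 0.
  ⇒ x = -5, 0

f''(x) = 2*x + 5
Second-derivative test at each critical point:
  f''(-5) = -5 < 0 → local maximum
  f''(0) = 5 > 0 → local minimum

Critical points: x = -5 (local maximum); x = 0 (local minimum)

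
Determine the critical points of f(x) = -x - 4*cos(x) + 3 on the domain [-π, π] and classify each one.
f'(x) = 4*sin(x) - 1

Solve f'(x) = 0 on [-π, π]:
  f'(x) = 0 ⇔ sin(x) = 1/4, i.e. x = arcsin(1/4) + 2nπ or x = π − arcsin(1/4) + 2nπ; keep the solutions lying in [-π, π].
  ⇒ x = asin(1/4) ≈ 0.2527, pi - asin(1/4) ≈ 2.8889

f''(x) = 4*cos(x)
Second-derivative test at each critical point:
  f''(0.2527) = 3.8730 > 0 → local minimum
  f''(2.8889) = -3.8730 < 0 → local maximum

Critical points: x = asin(1/4) ≈ 0.2527 (local minimum); x = pi - asin(1/4) ≈ 2.8889 (local maximum)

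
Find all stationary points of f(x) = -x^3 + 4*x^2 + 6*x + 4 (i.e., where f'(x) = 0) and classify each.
f'(x) = -3*x^2 + 8*x + 6

Solve f'(x) = 0:
  3*x^2 - 8*x - 6 = 0 has no rational roots; quadratic formula: x = (8 ± √136)/6.
  ⇒ x = 4/3 - sqrt(34)/3 ≈ -0.6103, 4/3 + sqrt(34)/3 ≈ 3.2770

f''(x) = 8 - 6*x
Second-derivative test at each critical point:
  f''(-0.6103) = 11.6619 > 0 → local minimum
  f''(3.2770) = -11.6619 < 0 → local maximum

Critical points: x = 4/3 - sqrt(34)/3 ≈ -0.6103 (local minimum); x = 4/3 + sqrt(34)/3 ≈ 3.2770 (local maximum)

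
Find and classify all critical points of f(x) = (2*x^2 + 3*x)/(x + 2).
f'(x) = 2*(x^2 + 4*x + 3)/(x^2 + 4*x + 4)

Solve f'(x) = 0:
  f'(x) = 2*(x + 1)*(x + 3)/(x + 2)^2; the denominator is positive wherever f is defined, so f'(x) = 0 ⇔ 2*x^2 + 8*x + 6 = 0.
  Factor: 2*x^2 + 8*x + 6 = 2*(x + 1)*(x + 3) = 0.
  ⇒ x = -3, -1

f''(x) = 4/(x^3 + 6*x^2 + 12*x + 8)
Second-derivative test at each critical point:
  f''(-3) = -4 < 0 → local maximum
  f''(-1) = 4 > 0 → local minimum

Critical points: x = -3 (local maximum); x = -1 (local minimum)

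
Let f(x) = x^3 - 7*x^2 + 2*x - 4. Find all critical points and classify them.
f'(x) = 3*x^2 - 14*x + 2

Solve f'(x) = 0:
  3*x^2 - 14*x + 2 = 0 has no rational roots; quadratic formula: x = (14 ± √172)/6.
  ⇒ x = 7/3 - sqrt(43)/3 ≈ 0.1475, sqrt(43)/3 + 7/3 ≈ 4.5191

f''(x) = 6*x - 14
Second-derivative test at each critical point:
  f''(0.1475) = -13.1149 < 0 → local maximum
  f''(4.5191) = 13.1149 > 0 → local minimum

Critical points: x = 7/3 - sqrt(43)/3 ≈ 0.1475 (local maximum); x = sqrt(43)/3 + 7/3 ≈ 4.5191 (local minimum)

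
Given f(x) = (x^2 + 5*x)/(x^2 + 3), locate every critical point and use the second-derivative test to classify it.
f'(x) = (-5*x^2 + 6*x + 15)/(x^4 + 6*x^2 + 9)

Solve f'(x) = 0:
  f'(x) = -(5*x^2 - 6*x - 15)/(x^2 + 3)^2; the denominator is positive wherever f is defined, so f'(x) = 0 ⇔ -5*x^2 + 6*x + 15 = 0.
  5*x^2 - 6*x - 15 = 0 has no rational roots; quadratic formula: x = (6 ± √336)/10.
  ⇒ x = 3/5 - 2*sqrt(21)/5 ≈ -1.2330, 3/5 + 2*sqrt(21)/5 ≈ 2.4330

f''(x) = 2*(5*x^3 - 9*x^2 - 45*x + 9)/(x^6 + 9*x^4 + 27*x^2 + 27)
Second-derivative test at each critical point:
  f''(-1.2330) = 0.8971 > 0 → local minimum
  f''(2.4330) = -0.2304 < 0 → local maximum

Critical points: x = 3/5 - 2*sqrt(21)/5 ≈ -1.2330 (local minimum); x = 3/5 + 2*sqrt(21)/5 ≈ 2.4330 (local maximum)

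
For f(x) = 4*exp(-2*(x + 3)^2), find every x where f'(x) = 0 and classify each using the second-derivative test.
f'(x) = 16*(-x - 3)*exp(-2*(x + 3)^2)

Solve f'(x) = 0:
  f'(x) = (-16*x - 48)·exp(-2*(x + 3)^2) and exp(-2*(x + 3)^2) > 0 for every x, so f'(x) = 0 ⇔ -16*x - 48 = 0.
  Factor: -16*x - 48 = -16*(x + 3) = 0.
  ⇒ x = -3

f''(x) = 16*(4*(x + 3)^2 - 1)*exp(-2*(x + 3)^2)
Second-derivative test at each critical point:
  f''(-3) = -16 < 0 → local maximum

Critical points: x = -3 (local maximum)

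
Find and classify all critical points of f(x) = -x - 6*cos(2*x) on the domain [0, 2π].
f'(x) = 12*sin(2*x) - 1

Solve f'(x) = 0 on [0, 2π]:
  f'(x) = 0 ⇔ sin(2*x) = 1/12, i.e. 2*x = arcsin(1/12) + 2nπ or 2*x = π − arcsin(1/12) + 2nπ; keep the solutions lying in [0, 2π].
  ⇒ x = asin(1/12)/2 ≈ 0.0417, -asin(1/12)/2 + pi/2 ≈ 1.5291, asin(1/12)/2 + pi ≈ 3.1833, -asin(1/12)/2 + 3*pi/2 ≈ 4.6707

f''(x) = 24*cos(2*x)
Second-derivative test at each critical point:
  f''(0.0417) = 23.9165 > 0 → local minimum
  f''(1.5291) = -23.9165 < 0 → local maximum
  f''(3.1833) = 23.9165 > 0 → local minimum
  f''(4.6707) = -23.9165 < 0 → local maximum

Critical points: x = asin(1/12)/2 ≈ 0.0417 (local minimum); x = -asin(1/12)/2 + pi/2 ≈ 1.5291 (local maximum); x = asin(1/12)/2 + pi ≈ 3.1833 (local minimum); x = -asin(1/12)/2 + 3*pi/2 ≈ 4.6707 (local maximum)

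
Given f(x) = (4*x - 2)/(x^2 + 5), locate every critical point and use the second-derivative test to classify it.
f'(x) = 4*(-x^2 + x + 5)/(x^4 + 10*x^2 + 25)

Solve f'(x) = 0:
  f'(x) = -4*(x^2 - x - 5)/(x^2 + 5)^2; the denominator is positive wherever f is defined, so f'(x) = 0 ⇔ -4*x^2 + 4*x + 20 = 0.
  Factor: -4*x^2 + 4*x + 20 = -4*(x^2 - x - 5); x^2 - x - 5 = 0 has no rational roots; quadratic formula: x = (1 ± √21)/2.
  ⇒ x = 1/2 - sqrt(21)/2 ≈ -1.7913, 1/2 + sqrt(21)/2 ≈ 2.7913

f''(x) = 4*(4*x^2*(2*x - 1) + (1 - 6*x)*(x^2 + 5))/(x^2 + 5)^3
Second-derivative test at each critical point:
  f''(-1.7913) = 0.2720 > 0 → local minimum
  f''(2.7913) = -0.1120 < 0 → local maximum

Critical points: x = 1/2 - sqrt(21)/2 ≈ -1.7913 (local minimum); x = 1/2 + sqrt(21)/2 ≈ 2.7913 (local maximum)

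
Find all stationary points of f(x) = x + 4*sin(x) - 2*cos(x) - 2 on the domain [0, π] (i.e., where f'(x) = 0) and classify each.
f'(x) = 2*sin(x) + 4*cos(x) + 1

Solve f'(x) = 0 on [0, π]:
  f'(x) = 0 ⇔ 2*sin(x) + 4*cos(x) = -1. Write the left side as R·cos(x + φ) with R = √(4² + (-2)²) = 2*sqrt(5), cos φ = 2*sqrt(5)/5, sin φ = -sqrt(5)/5; then cos(x + φ) = -sqrt(5)/10. Solve for x and keep the solutions lying in [0, π].
  ⇒ x = atan((-1 + 2*sqrt(19))/(-sqrt(19) - 2)) + pi ≈ 2.2600

f''(x) = -4*sin(x) + 2*cos(x)
Second-derivative test at each critical point:
  f''(2.2600) = -4.3589 < 0 → local maximum

Critical points: x = atan((-1 + 2*sqrt(19))/(-sqrt(19) - 2)) + pi ≈ 2.2600 (local maximum)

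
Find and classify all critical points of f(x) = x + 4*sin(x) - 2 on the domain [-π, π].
f'(x) = 4*cos(x) + 1

Solve f'(x) = 0 on [-π, π]:
  f'(x) = 0 ⇔ cos(x) = -1/4, i.e. x = ±arccos(-1/4) + 2nπ; keep the solutions lying in [-π, π].
  ⇒ x = -acos(-1/4) ≈ -1.8235, acos(-1/4) ≈ 1.8235

f''(x) = -4*sin(x)
Second-derivative test at each critical point:
  f''(-1.8235) = 3.8730 > 0 → local minimum
  f''(1.8235) = -3.8730 < 0 → local maximum

Critical points: x = -acos(-1/4) ≈ -1.8235 (local minimum); x = acos(-1/4) ≈ 1.8235 (local maximum)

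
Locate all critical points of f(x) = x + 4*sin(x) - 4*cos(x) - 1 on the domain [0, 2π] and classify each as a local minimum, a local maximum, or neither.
f'(x) = 4*sqrt(2)*sin(x + pi/4) + 1

Solve f'(x) = 0 on [0, 2π]:
  f'(x) = 0 ⇔ 4*sin(x) + 4*cos(x) = -1. Write the left side as R·cos(x + φ) with R = √(4² + (-4)²) = 4*sqrt(2), cos φ = sqrt(2)/2, sin φ = -sqrt(2)/2; then cos(x + φ) = -sqrt(2)/8. Solve for x and keep the solutions lying in [0, 2π].
  ⇒ x = atan((-1 + sqrt(31))/(-sqrt(31) - 1)) + pi ≈ 2.5339, atan((-sqrt(31) - 1)/(-1 + sqrt(31))) + 2*pi ≈ 5.3201

f''(x) = 4*sqrt(2)*cos(x + pi/4)
Second-derivative test at each critical point:
  f''(2.5339) = -5.5678 < 0 → local maximum
  f''(5.3201) = 5.5678 > 0 → local minimum

Critical points: x = atan((-1 + sqrt(31))/(-sqrt(31) - 1)) + pi ≈ 2.5339 (local maximum); x = atan((-sqrt(31) - 1)/(-1 + sqrt(31))) + 2*pi ≈ 5.3201 (local minimum)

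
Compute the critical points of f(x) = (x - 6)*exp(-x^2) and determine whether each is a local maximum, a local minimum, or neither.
f'(x) = (-2*x*(x - 6) + 1)*exp(-x^2)

Solve f'(x) = 0:
  f'(x) = (-2*x^2 + 12*x + 1)·exp(-x^2) and exp(-x^2) > 0 for every x, so f'(x) = 0 ⇔ -2*x^2 + 12*x + 1 = 0.
  2*x^2 - 12*x - 1 = 0 has no rational roots; quadratic formula: x = (12 ± √152)/4.
  ⇒ x = 3 - sqrt(38)/2 ≈ -0.0822, 3 + sqrt(38)/2 ≈ 6.0822

f''(x) = 2*(2*x^2*(x - 6) - 3*x + 6)*exp(-x^2)
Second-derivative test at each critical point:
  f''(-0.0822) = 12.2458 > 0 → local minimum
  f''(6.0822) = -1.059e-15 < 0 → local maximum

Critical points: x = 3 - sqrt(38)/2 ≈ -0.0822 (local minimum); x = 3 + sqrt(38)/2 ≈ 6.0822 (local maximum)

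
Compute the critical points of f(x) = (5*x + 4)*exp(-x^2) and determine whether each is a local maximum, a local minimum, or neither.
f'(x) = (-2*x*(5*x + 4) + 5)*exp(-x^2)

Solve f'(x) = 0:
  f'(x) = (-10*x^2 - 8*x + 5)·exp(-x^2) and exp(-x^2) > 0 for every x, so f'(x) = 0 ⇔ -10*x^2 - 8*x + 5 = 0.
  10*x^2 + 8*x - 5 = 0 has no rational roots; quadratic formula: x = (-8 ± √264)/20.
  ⇒ x = -sqrt(66)/10 - 2/5 ≈ -1.2124, -2/5 + sqrt(66)/10 ≈ 0.4124

f''(x) = 2*(2*x^2*(5*x + 4) - 15*x - 4)*exp(-x^2)
Second-derivative test at each critical point:
  f''(-1.2124) = 3.7361 > 0 → local minimum
  f''(0.4124) = -13.7069 < 0 → local maximum

Critical points: x = -sqrt(66)/10 - 2/5 ≈ -1.2124 (local minimum); x = -2/5 + sqrt(66)/10 ≈ 0.4124 (local maximum)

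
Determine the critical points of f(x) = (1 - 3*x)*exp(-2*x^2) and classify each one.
f'(x) = (4*x*(3*x - 1) - 3)*exp(-2*x^2)

Solve f'(x) = 0:
  f'(x) = (12*x^2 - 4*x - 3)·exp(-2*x^2) and exp(-2*x^2) > 0 for every x, so f'(x) = 0 ⇔ 12*x^2 - 4*x - 3 = 0.
  12*x^2 - 4*x - 3 = 0 has no rational roots; quadratic formula: x = (4 ± √160)/24.
  ⇒ x = 1/6 - sqrt(10)/6 ≈ -0.3604, 1/6 + sqrt(10)/6 ≈ 0.6937

f''(x) = 4*(4*x^2*(1 - 3*x) + 9*x - 1)*exp(-2*x^2)
Second-derivative test at each critical point:
  f''(-0.3604) = -9.7556 < 0 → local maximum
  f''(0.6937) = 4.8313 > 0 → local minimum

Critical points: x = 1/6 - sqrt(10)/6 ≈ -0.3604 (local maximum); x = 1/6 + sqrt(10)/6 ≈ 0.6937 (local minimum)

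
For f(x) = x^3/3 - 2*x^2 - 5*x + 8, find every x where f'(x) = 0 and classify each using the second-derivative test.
f'(x) = x^2 - 4*x - 5

Solve f'(x) = 0:
  Factor: x^2 - 4*x - 5 = (x - 5)*(x + 1) = 0.
  ⇒ x = -1, 5

f''(x) = 2*x - 4
Second-derivative test at each critical point:
  f''(-1) = -6 < 0 → local maximum
  f''(5) = 6 > 0 → local minimum

Critical points: x = -1 (local maximum); x = 5 (local minimum)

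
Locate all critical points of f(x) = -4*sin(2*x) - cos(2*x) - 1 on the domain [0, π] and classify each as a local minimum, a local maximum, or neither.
f'(x) = 2*sin(2*x) - 8*cos(2*x)

Solve f'(x) = 0 on [0, π]:
  f'(x) = 0 ⇔ -4*cos(2*x) = -sin(2*x) ⇔ tan(2*x) = 4, i.e. 2*x = arctan(4) + nπ; keep the solutions lying in [0, π].
  ⇒ x = atan(4)/2 ≈ 0.6629, atan(4)/2 + pi/2 ≈ 2.2337

f''(x) = 16*sin(2*x) + 4*cos(2*x)
Second-derivative test at each critical point:
  f''(0.6629) = 16.4924 > 0 → local minimum
  f''(2.2337) = -16.4924 < 0 → local maximum

Critical points: x = atan(4)/2 ≈ 0.6629 (local minimum); x = atan(4)/2 + pi/2 ≈ 2.2337 (local maximum)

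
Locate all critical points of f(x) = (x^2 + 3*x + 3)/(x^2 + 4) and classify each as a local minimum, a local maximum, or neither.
f'(x) = (-3*x^2 + 2*x + 12)/(x^4 + 8*x^2 + 16)

Solve f'(x) = 0:
  f'(x) = -(3*x^2 - 2*x - 12)/(x^2 + 4)^2; the denominator is positive wherever f is defined, so f'(x) = 0 ⇔ -3*x^2 + 2*x + 12 = 0.
  3*x^2 - 2*x - 12 = 0 has no rational roots; quadratic formula: x = (2 ± √148)/6.
  ⇒ x = 1/3 - sqrt(37)/3 ≈ -1.6943, 1/3 + sqrt(37)/3 ≈ 2.3609

f''(x) = 2*(3*x^3 - 3*x^2 - 36*x + 4)/(x^6 + 12*x^4 + 48*x^2 + 64)
Second-derivative test at each critical point:
  f''(-1.6943) = 0.2577 > 0 → local minimum
  f''(2.3609) = -0.1327 < 0 → local maximum

Critical points: x = 1/3 - sqrt(37)/3 ≈ -1.6943 (local minimum); x = 1/3 + sqrt(37)/3 ≈ 2.3609 (local maximum)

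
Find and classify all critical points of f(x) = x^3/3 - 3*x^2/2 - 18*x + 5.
f'(x) = x^2 - 3*x - 18

Solve f'(x) = 0:
  Factor: x^2 - 3*x - 18 = (x - 6)*(x + 3) = 0.
  ⇒ x = -3, 6

f''(x) = 2*x - 3
Second-derivative test at each critical point:
  f''(-3) = -9 < 0 → local maximum
  f''(6) = 9 > 0 → local minimum

Critical points: x = -3 (local maximum); x = 6 (local minimum)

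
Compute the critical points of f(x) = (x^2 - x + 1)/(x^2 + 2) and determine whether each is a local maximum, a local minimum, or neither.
f'(x) = (x^2 + 2*x - 2)/(x^4 + 4*x^2 + 4)

Solve f'(x) = 0:
  f'(x) = (x^2 + 2*x - 2)/(x^2 + 2)^2; the denominator is positive wherever f is defined, so f'(x) = 0 ⇔ x^2 + 2*x - 2 = 0.
  x^2 + 2*x - 2 = 0 has no rational roots; quadratic formula: x = (-2 ± √12)/2.
  ⇒ x = -sqrt(3) - 1 ≈ -2.7321, -1 + sqrt(3) ≈ 0.7321

f''(x) = 2*(-x^3 - 3*x^2 + 6*x + 2)/(x^6 + 6*x^4 + 12*x^2 + 8)
Second-derivative test at each critical point:
  f''(-2.7321) = -0.0387 < 0 → local maximum
  f''(0.7321) = 0.5387 > 0 → local minimum

Critical points: x = -sqrt(3) - 1 ≈ -2.7321 (local maximum); x = -1 + sqrt(3) ≈ 0.7321 (local minimum)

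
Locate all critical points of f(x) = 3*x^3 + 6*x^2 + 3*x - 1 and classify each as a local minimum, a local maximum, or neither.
f'(x) = 9*x^2 + 12*x + 3

Solve f'(x) = 0:
  Factor: 9*x^2 + 12*x + 3 = 3*(x + 1)*(3*x + 1) = 0.
  ⇒ x = -1, -1/3

f''(x) = 18*x + 12
Second-derivative test at each critical point:
  f''(-1) = -6 < 0 → local maximum
  f''(-1/3) = 6 > 0 → local minimum

Critical points: x = -1 (local maximum); x = -1/3 (local minimum)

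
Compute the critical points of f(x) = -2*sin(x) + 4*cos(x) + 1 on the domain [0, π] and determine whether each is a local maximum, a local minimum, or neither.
f'(x) = -4*sin(x) - 2*cos(x)

Solve f'(x) = 0 on [0, π]:
  f'(x) = 0 ⇔ -2*cos(x) = 4*sin(x) ⇔ tan(x) = -1/2, i.e. x = arctan(-1/2) + nπ; keep the solutions lying in [0, π].
  ⇒ x = pi - atan(1/2) ≈ 2.6779

f''(x) = 2*sin(x) - 4*cos(x)
Second-derivative test at each critical point:
  f''(2.6779) = 4.4721 > 0 → local minimum

Critical points: x = pi - atan(1/2) ≈ 2.6779 (local minimum)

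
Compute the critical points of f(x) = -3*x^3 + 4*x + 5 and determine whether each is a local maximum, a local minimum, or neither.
f'(x) = 4 - 9*x^2

Solve f'(x) = 0:
  Factor: 4 - 9*x^2 = -(3*x - 2)*(3*x + 2) = 0.
  ⇒ x = -2/3, 2/3

f''(x) = -18*x
Second-derivative test at each critical point:
  f''(-2/3) = 12 > 0 → local minimum
  f''(2/3) = -12 < 0 → local maximum

Critical points: x = -2/3 (local minimum); x = 2/3 (local maximum)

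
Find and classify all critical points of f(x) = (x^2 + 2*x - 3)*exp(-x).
f'(x) = (5 - x^2)*exp(-x)

Solve f'(x) = 0:
  f'(x) = (5 - x^2)·exp(-x) and exp(-x) > 0 for every x, so f'(x) = 0 ⇔ 5 - x^2 = 0.
  x^2 - 5 = 0 has no rational roots; quadratic formula: x = (0 ± √20)/2.
  ⇒ x = -sqrt(5) ≈ -2.2361, sqrt(5) ≈ 2.2361

f''(x) = (x^2 - 2*x - 5)*exp(-x)
Second-derivative test at each critical point:
  f''(-2.2361) = 41.8434 > 0 → local minimum
  f''(2.2361) = -0.4780 < 0 → local maximum

Critical points: x = -sqrt(5) ≈ -2.2361 (local minimum); x = sqrt(5) ≈ 2.2361 (local maximum)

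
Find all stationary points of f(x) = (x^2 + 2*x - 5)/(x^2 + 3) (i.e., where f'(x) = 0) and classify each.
f'(x) = 2*(-x^2 + 8*x + 3)/(x^4 + 6*x^2 + 9)

Solve f'(x) = 0:
  f'(x) = -2*(x^2 - 8*x - 3)/(x^2 + 3)^2; the denominator is positive wherever f is defined, so f'(x) = 0 ⇔ -2*x^2 + 16*x + 6 = 0.
  Factor: -2*x^2 + 16*x + 6 = -2*(x^2 - 8*x - 3); x^2 - 8*x - 3 = 0 has no rational roots; quadratic formula: x = (8 ± √76)/2.
  ⇒ x = 4 - sqrt(19) ≈ -0.3589, 4 + sqrt(19) ≈ 8.3589

f''(x) = 4*(x^3 - 12*x^2 - 9*x + 12)/(x^6 + 9*x^4 + 27*x^2 + 27)
Second-derivative test at each critical point:
  f''(-0.3589) = 1.7811 > 0 → local minimum
  f''(8.3589) = -0.0033 < 0 → local maximum

Critical points: x = 4 - sqrt(19) ≈ -0.3589 (local minimum); x = 4 + sqrt(19) ≈ 8.3589 (local maximum)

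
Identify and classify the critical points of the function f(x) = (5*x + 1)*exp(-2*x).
f'(x) = (3 - 10*x)*exp(-2*x)

Solve f'(x) = 0:
  f'(x) = (3 - 10*x)·exp(-2*x) and exp(-2*x) > 0 for every x, so f'(x) = 0 ⇔ 3 - 10*x = 0.
  3 - 10*x = 0.
  ⇒ x = 3/10

f''(x) = 4*(5*x - 4)*exp(-2*x)
Second-derivative test at each critical point:
  f''(3/10) = -5.4881 < 0 → local maximum

Critical points: x = 3/10 (local maximum)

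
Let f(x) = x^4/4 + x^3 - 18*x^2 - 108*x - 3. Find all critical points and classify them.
f'(x) = x^3 + 3*x^2 - 36*x - 108

Solve f'(x) = 0:
  Factor: x^3 + 3*x^2 - 36*x - 108 = (x - 6)*(x + 3)*(x + 6) = 0.
  ⇒ x = -6, -3, 6

f''(x) = 3*x^2 + 6*x - 36
Second-derivative test at each critical point:
  f''(-6) = 36 > 0 → local minimum
  f''(-3) = -27 < 0 → local maximum
  f''(6) = 108 > 0 → local minimum

Critical points: x = -6 (local minimum); x = -3 (local maximum); x = 6 (local minimum)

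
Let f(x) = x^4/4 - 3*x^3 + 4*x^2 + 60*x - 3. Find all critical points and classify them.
f'(x) = x^3 - 9*x^2 + 8*x + 60

Solve f'(x) = 0:
  Factor: x^3 - 9*x^2 + 8*x + 60 = (x - 6)*(x - 5)*(x + 2) = 0.
  ⇒ x = -2, 5, 6

f''(x) = 3*x^2 - 18*x + 8
Second-derivative test at each critical point:
  f''(-2) = 56 > 0 → local minimum
  f''(5) = -7 < 0 → local maximum
  f''(6) = 8 > 0 → local minimum

Critical points: x = -2 (local minimum); x = 5 (local maximum); x = 6 (local minimum)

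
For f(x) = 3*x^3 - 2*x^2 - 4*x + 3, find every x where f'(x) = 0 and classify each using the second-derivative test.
f'(x) = 9*x^2 - 4*x - 4

Solve f'(x) = 0:
  9*x^2 - 4*x - 4 = 0 has no rational roots; quadratic formula: x = (4 ± √160)/18.
  ⇒ x = 2/9 - 2*sqrt(10)/9 ≈ -0.4805, 2/9 + 2*sqrt(10)/9 ≈ 0.9250

f''(x) = 18*x - 4
Second-derivative test at each critical point:
  f''(-0.4805) = -12.6491 < 0 → local maximum
  f''(0.9250) = 12.6491 > 0 → local minimum

Critical points: x = 2/9 - 2*sqrt(10)/9 ≈ -0.4805 (local maximum); x = 2/9 + 2*sqrt(10)/9 ≈ 0.9250 (local minimum)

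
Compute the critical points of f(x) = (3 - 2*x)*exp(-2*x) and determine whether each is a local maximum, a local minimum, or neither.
f'(x) = 4*(x - 2)*exp(-2*x)

Solve f'(x) = 0:
  f'(x) = (4*x - 8)·exp(-2*x) and exp(-2*x) > 0 for every x, so f'(x) = 0 ⇔ 4*x - 8 = 0.
  Factor: 4*x - 8 = 4*(x - 2) = 0.
  ⇒ x = 2

f''(x) = 4*(5 - 2*x)*exp(-2*x)
Second-derivative test at each critical point:
  f''(2) = 0.0733 > 0 → local minimum

Critical points: x = 2 (local minimum)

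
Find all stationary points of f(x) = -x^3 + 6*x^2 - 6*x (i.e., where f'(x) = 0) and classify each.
f'(x) = -3*x^2 + 12*x - 6

Solve f'(x) = 0:
  Factor: -3*x^2 + 12*x - 6 = -3*(x^2 - 4*x + 2); x^2 - 4*x + 2 = 0 has no rational roots; quadratic formula: x = (4 ± √8)/2.
  ⇒ x = 2 - sqrt(2) ≈ 0.5858, sqrt(2) + 2 ≈ 3.4142

f''(x) = 12 - 6*x
Second-derivative test at each critical point:
  f''(0.5858) = 8.4853 > 0 → local minimum
  f''(3.4142) = -8.4853 < 0 → local maximum

Critical points: x = 2 - sqrt(2) ≈ 0.5858 (local minimum); x = sqrt(2) + 2 ≈ 3.4142 (local maximum)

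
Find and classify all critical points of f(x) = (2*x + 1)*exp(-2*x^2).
f'(x) = 2*(-2*x*(2*x + 1) + 1)*exp(-2*x^2)

Solve f'(x) = 0:
  f'(x) = (-8*x^2 - 4*x + 2)·exp(-2*x^2) and exp(-2*x^2) > 0 for every x, so f'(x) = 0 ⇔ -8*x^2 - 4*x + 2 = 0.
  Factor: -8*x^2 - 4*x + 2 = -2*(4*x^2 + 2*x - 1); 4*x^2 + 2*x - 1 = 0 has no rational roots; quadratic formula: x = (-2 ± √20)/8.
  ⇒ x = -sqrt(5)/4 - 1/4 ≈ -0.8090, -1/4 + sqrt(5)/4 ≈ 0.3090

f''(x) = 4*(4*x^2*(2*x + 1) - 6*x - 1)*exp(-2*x^2)
Second-derivative test at each critical point:
  f''(-0.8090) = 2.4157 > 0 → local minimum
  f''(0.3090) = -7.3893 < 0 → local maximum

Critical points: x = -sqrt(5)/4 - 1/4 ≈ -0.8090 (local minimum); x = -1/4 + sqrt(5)/4 ≈ 0.3090 (local maximum)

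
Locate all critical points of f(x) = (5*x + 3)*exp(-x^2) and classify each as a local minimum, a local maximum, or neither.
f'(x) = (-2*x*(5*x + 3) + 5)*exp(-x^2)

Solve f'(x) = 0:
  f'(x) = (-10*x^2 - 6*x + 5)·exp(-x^2) and exp(-x^2) > 0 for every x, so f'(x) = 0 ⇔ -10*x^2 - 6*x + 5 = 0.
  10*x^2 + 6*x - 5 = 0 has no rational roots; quadratic formula: x = (-6 ± √236)/20.
  ⇒ x = -sqrt(59)/10 - 3/10 ≈ -1.0681, -3/10 + sqrt(59)/10 ≈ 0.4681

f''(x) = 2*(2*x^2*(5*x + 3) - 15*x - 3)*exp(-x^2)
Second-derivative test at each critical point:
  f''(-1.0681) = 4.9089 > 0 → local minimum
  f''(0.4681) = -12.3392 < 0 → local maximum

Critical points: x = -sqrt(59)/10 - 3/10 ≈ -1.0681 (local minimum); x = -3/10 + sqrt(59)/10 ≈ 0.4681 (local maximum)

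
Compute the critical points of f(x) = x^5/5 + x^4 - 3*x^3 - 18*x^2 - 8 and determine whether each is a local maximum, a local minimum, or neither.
f'(x) = x*(x^3 + 4*x^2 - 9*x - 36)

Solve f'(x) = 0:
  Factor: x^4 + 4*x^3 - 9*x^2 - 36*x = x*(x - 3)*(x + 3)*(x + 4) = 0.
  ⇒ x = -4, -3, 0, 3

f''(x) = 4*x^3 + 12*x^2 - 18*x - 36
Second-derivative test at each critical point:
  f''(-4) = -28 < 0 → local maximum
  f''(-3) = 18 > 0 → local minimum
  f''(0) = -36 < 0 → local maximum
  f''(3) = 126 > 0 → local minimum

Critical points: x = -4 (local maximum); x = -3 (local minimum); x = 0 (local maximum); x = 3 (local minimum)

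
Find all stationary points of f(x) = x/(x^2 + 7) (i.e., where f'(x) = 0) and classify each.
f'(x) = (7 - x^2)/(x^4 + 14*x^2 + 49)

Solve f'(x) = 0:
  f'(x) = -(x^2 - 7)/(x^2 + 7)^2; the denominator is positive wherever f is defined, so f'(x) = 0 ⇔ 7 - x^2 = 0.
  x^2 - 7 = 0 has no rational roots; quadratic formula: x = (0 ± √28)/2.
  ⇒ x = -sqrt(7) ≈ -2.6458, sqrt(7) ≈ 2.6458

f''(x) = 2*x*(x^2 - 21)/(x^2 + 7)^3
Second-derivative test at each critical point:
  f''(-2.6458) = 0.0270 > 0 → local minimum
  f''(2.6458) = -0.0270 < 0 → local maximum

Critical points: x = -sqrt(7) ≈ -2.6458 (local minimum); x = sqrt(7) ≈ 2.6458 (local maximum)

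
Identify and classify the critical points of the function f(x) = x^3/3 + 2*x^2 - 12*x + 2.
f'(x) = x^2 + 4*x - 12

Solve f'(x) = 0:
  Factor: x^2 + 4*x - 12 = (x - 2)*(x + 6) = 0.
  ⇒ x = -6, 2

f''(x) = 2*x + 4
Second-derivative test at each critical point:
  f''(-6) = -8 < 0 → local maximum
  f''(2) = 8 > 0 → local minimum

Critical points: x = -6 (local maximum); x = 2 (local minimum)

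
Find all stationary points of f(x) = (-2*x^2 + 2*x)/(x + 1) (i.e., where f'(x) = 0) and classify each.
f'(x) = 2*(-x^2 - 2*x + 1)/(x^2 + 2*x + 1)

Solve f'(x) = 0:
  f'(x) = -2*(x^2 + 2*x - 1)/(x + 1)^2; the denominator is positive wherever f is defined, so f'(x) = 0 ⇔ -2*x^2 - 4*x + 2 = 0.
  Factor: -2*x^2 - 4*x + 2 = -2*(x^2 + 2*x - 1); x^2 + 2*x - 1 = 0 has no rational roots; quadratic formula: x = (-2 ± √8)/2.
  ⇒ x = -sqrt(2) - 1 ≈ -2.4142, -1 + sqrt(2) ≈ 0.4142

f''(x) = -8/(x^3 + 3*x^2 + 3*x + 1)
Second-derivative test at each critical point:
  f''(-2.4142) = 2.8284 > 0 → local minimum
  f''(0.4142) = -2.8284 < 0 → local maximum

Critical points: x = -sqrt(2) - 1 ≈ -2.4142 (local minimum); x = -1 + sqrt(2) ≈ 0.4142 (local maximum)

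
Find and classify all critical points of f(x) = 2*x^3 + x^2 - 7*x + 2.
f'(x) = 6*x^2 + 2*x - 7

Solve f'(x) = 0:
  6*x^2 + 2*x - 7 = 0 has no rational roots; quadratic formula: x = (-2 ± √172)/12.
  ⇒ x = -sqrt(43)/6 - 1/6 ≈ -1.2596, -1/6 + sqrt(43)/6 ≈ 0.9262

f''(x) = 12*x + 2
Second-derivative test at each critical point:
  f''(-1.2596) = -13.1149 < 0 → local maximum
  f''(0.9262) = 13.1149 > 0 → local minimum

Critical points: x = -sqrt(43)/6 - 1/6 ≈ -1.2596 (local maximum); x = -1/6 + sqrt(43)/6 ≈ 0.9262 (local minimum)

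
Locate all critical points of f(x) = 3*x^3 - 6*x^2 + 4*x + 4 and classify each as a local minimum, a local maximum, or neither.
f'(x) = 9*x^2 - 12*x + 4

Solve f'(x) = 0:
  Factor: 9*x^2 - 12*x + 4 = (3*x - 2)^2 = 0.
  ⇒ x = 2/3

f''(x) = 18*x - 12
Second-derivative test at each critical point:
  f''(2/3) = 0, so the second-derivative test is inconclusive; use the first-derivative test: f'(5/12) = 0.5625, f'(11/12) = 0.5625 — f' is positive on both sides (no sign change) → neither a local maximum nor a local minimum

Critical points: x = 2/3 (neither)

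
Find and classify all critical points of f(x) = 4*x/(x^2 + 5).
f'(x) = 4*(5 - x^2)/(x^4 + 10*x^2 + 25)

Solve f'(x) = 0:
  f'(x) = -4*(x^2 - 5)/(x^2 + 5)^2; the denominator is positive wherever f is defined, so f'(x) = 0 ⇔ 20 - 4*x^2 = 0.
  Factor: 20 - 4*x^2 = -4*(x^2 - 5); x^2 - 5 = 0 has no rational roots; quadratic formula: x = (0 ± √20)/2.
  ⇒ x = -sqrt(5) ≈ -2.2361, sqrt(5) ≈ 2.2361

f''(x) = 8*x*(x^2 - 15)/(x^2 + 5)^3
Second-derivative test at each critical point:
  f''(-2.2361) = 0.1789 > 0 → local minimum
  f''(2.2361) = -0.1789 < 0 → local maximum

Critical points: x = -sqrt(5) ≈ -2.2361 (local minimum); x = sqrt(5) ≈ 2.2361 (local maximum)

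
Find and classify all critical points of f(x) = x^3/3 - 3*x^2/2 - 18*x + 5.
f'(x) = x^2 - 3*x - 18

Solve f'(x) = 0:
  Factor: x^2 - 3*x - 18 = (x - 6)*(x + 3) = 0.
  ⇒ x = -3, 6

f''(x) = 2*x - 3
Second-derivative test at each critical point:
  f''(-3) = -9 < 0 → local maximum
  f''(6) = 9 > 0 → local minimum

Critical points: x = -3 (local maximum); x = 6 (local minimum)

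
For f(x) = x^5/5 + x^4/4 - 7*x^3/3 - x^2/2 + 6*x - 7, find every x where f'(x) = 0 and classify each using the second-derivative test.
f'(x) = x^4 + x^3 - 7*x^2 - x + 6

Solve f'(x) = 0:
  Factor: x^4 + x^3 - 7*x^2 - x + 6 = (x - 2)*(x - 1)*(x + 1)*(x + 3) = 0.
  ⇒ x = -3, -1, 1, 2

f''(x) = 4*x^3 + 3*x^2 - 14*x - 1
Second-derivative test at each critical point:
  f''(-3) = -40 < 0 → local maximum
  f''(-1) = 12 > 0 → local minimum
  f''(1) = -8 < 0 → local maximum
  f''(2) = 15 > 0 → local minimum

Critical points: x = -3 (local maximum); x = -1 (local minimum); x = 1 (local maximum); x = 2 (local minimum)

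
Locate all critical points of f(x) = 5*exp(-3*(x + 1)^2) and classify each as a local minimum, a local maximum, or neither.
f'(x) = 30*(-x - 1)*exp(-3*(x + 1)^2)

Solve f'(x) = 0:
  f'(x) = (-30*x - 30)·exp(-3*(x + 1)^2) and exp(-3*(x + 1)^2) > 0 for every x, so f'(x) = 0 ⇔ -30*x - 30 = 0.
  Factor: -30*x - 30 = -30*(x + 1) = 0.
  ⇒ x = -1

f''(x) = 30*(6*(x + 1)^2 - 1)*exp(-3*(x + 1)^2)
Second-derivative test at each critical point:
  f''(-1) = -30 < 0 → local maximum

Critical points: x = -1 (local maximum)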